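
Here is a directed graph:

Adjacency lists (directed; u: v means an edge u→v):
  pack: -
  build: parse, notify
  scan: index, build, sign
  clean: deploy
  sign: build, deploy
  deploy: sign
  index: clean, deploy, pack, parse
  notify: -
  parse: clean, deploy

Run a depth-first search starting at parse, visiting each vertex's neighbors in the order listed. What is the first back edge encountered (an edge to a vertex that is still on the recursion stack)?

build→parse

DFS from parse (visiting each vertex's neighbors in the order listed); mark gray on enter, black on exit:
parse gray
  clean gray
    deploy gray
      sign gray
        build gray
          build→parse: parse is gray → back edge
First back edge: build → parse.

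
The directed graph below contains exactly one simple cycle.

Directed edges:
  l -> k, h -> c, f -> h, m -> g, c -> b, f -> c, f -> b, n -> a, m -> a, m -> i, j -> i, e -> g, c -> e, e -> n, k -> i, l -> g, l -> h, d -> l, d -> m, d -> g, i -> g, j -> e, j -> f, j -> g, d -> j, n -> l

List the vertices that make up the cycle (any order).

c, e, h, l, n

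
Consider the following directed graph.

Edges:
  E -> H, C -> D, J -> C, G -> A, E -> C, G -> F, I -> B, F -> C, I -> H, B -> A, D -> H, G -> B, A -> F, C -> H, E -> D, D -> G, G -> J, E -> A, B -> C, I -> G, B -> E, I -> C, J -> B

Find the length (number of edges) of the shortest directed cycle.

For each vertex v, BFS finds the shortest path from v back to v.
The shortest such closed walk is G → F → C → D → G, length 4.

4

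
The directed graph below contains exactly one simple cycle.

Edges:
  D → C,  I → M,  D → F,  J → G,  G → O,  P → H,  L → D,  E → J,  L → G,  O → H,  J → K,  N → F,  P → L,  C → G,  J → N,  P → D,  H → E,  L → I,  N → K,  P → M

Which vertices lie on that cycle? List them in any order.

DFS with gray/black marking from H:
H gray
  E gray
    J gray
      K gray
      K black
      G gray
        O gray
          O→H: H is gray → back edge
Back edge closes the cycle H → E → J → G → O → H; its vertices are {E, G, H, J, O}.

E, G, H, J, O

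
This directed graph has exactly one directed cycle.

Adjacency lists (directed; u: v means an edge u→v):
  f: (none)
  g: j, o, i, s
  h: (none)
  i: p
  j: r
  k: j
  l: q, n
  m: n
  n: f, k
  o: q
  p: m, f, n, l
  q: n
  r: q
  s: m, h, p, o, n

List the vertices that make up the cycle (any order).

j, k, n, q, r

DFS with gray/black marking from j:
j gray
  r gray
    q gray
      n gray
        f gray
        f black
        k gray
          k→j: j is gray → back edge
Back edge closes the cycle j → r → q → n → k → j; its vertices are {j, k, n, q, r}.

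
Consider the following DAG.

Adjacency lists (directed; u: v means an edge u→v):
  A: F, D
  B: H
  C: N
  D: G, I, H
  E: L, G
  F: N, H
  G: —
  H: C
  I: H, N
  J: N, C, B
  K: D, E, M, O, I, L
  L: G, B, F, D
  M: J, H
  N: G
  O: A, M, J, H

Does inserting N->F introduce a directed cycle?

Yes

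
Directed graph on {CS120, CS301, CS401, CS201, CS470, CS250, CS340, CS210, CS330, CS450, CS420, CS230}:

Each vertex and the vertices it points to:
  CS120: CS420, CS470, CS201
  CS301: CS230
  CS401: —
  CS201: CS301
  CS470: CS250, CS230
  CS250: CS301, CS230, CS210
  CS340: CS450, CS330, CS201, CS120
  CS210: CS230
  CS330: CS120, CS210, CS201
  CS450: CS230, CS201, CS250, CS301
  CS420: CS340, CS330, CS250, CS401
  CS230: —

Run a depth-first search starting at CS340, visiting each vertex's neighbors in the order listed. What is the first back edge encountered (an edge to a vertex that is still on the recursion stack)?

DFS from CS340 (visiting each vertex's neighbors in the order listed); mark gray on enter, black on exit:
CS340 gray
  CS450 gray
    CS230 gray
    CS230 black
    CS201 gray
      CS301 gray
        CS301→CS230: CS230 black — skip
      CS301 black
    CS201 black
    CS250 gray
      CS250→CS301: CS301 black — skip
      CS250→CS230: CS230 black — skip
      CS210 gray
        CS210→CS230: CS230 black — skip
      CS210 black
    CS250 black
    CS450→CS301: CS301 black — skip
  CS450 black
  CS330 gray
    CS120 gray
      CS420 gray
        CS420→CS340: CS340 is gray → back edge
First back edge: CS420 → CS340.

CS420→CS340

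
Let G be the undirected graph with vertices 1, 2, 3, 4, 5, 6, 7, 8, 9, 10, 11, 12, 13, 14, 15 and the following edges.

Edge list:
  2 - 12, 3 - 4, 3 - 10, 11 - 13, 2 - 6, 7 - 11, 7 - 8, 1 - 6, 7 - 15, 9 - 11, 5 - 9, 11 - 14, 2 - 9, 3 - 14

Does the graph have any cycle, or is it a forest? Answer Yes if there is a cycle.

DFS, tracking each vertex's parent; an edge to a visited non-parent vertex closes a cycle.
Start from 13:
visit 13 (parent –)
  visit 11 (parent 13)
    visit 9 (parent 11)
      visit 5 (parent 9)
        5–9: parent, skip
      visit 2 (parent 9)
        2–9: parent, skip
        visit 6 (parent 2)
          visit 1 (parent 6)
            1–6: parent, skip
          6–2: parent, skip
        visit 12 (parent 2)
          12–2: parent, skip
      9–11: parent, skip
    visit 7 (parent 11)
      visit 8 (parent 7)
        8–7: parent, skip
      visit 15 (parent 7)
        15–7: parent, skip
      7–11: parent, skip
    visit 14 (parent 11)
      visit 3 (parent 14)
        3–14: parent, skip
        visit 4 (parent 3)
          4–3: parent, skip
        visit 10 (parent 3)
          10–3: parent, skip
      14–11: parent, skip
    11–13: parent, skip
No non-parent visited neighbor found — the graph is a forest.

No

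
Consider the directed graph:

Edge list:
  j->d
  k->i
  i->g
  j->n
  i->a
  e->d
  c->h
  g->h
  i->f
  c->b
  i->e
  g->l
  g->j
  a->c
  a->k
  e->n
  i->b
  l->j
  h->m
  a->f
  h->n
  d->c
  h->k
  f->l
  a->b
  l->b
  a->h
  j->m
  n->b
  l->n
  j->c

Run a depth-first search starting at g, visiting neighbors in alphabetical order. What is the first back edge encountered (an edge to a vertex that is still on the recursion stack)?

DFS from g (visiting neighbors in alphabetical order); mark gray on enter, black on exit:
g gray
  h gray
    k gray
      i gray
        a gray
          b gray
          b black
          c gray
            c→b: b black — skip
            c→h: h is gray → back edge
First back edge: c → h.

c->h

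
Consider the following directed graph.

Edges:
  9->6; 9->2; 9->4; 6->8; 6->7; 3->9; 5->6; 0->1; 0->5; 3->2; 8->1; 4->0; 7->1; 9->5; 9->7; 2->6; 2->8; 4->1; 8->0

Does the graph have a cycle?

Yes

DFS with white/gray/black marking, starting from 0:
0 gray
  5 gray
    6 gray
      8 gray
        1 gray
        1 black
        8→0: 0 is gray → back edge
Back edge found, so a cycle exists: 0 → 5 → 6 → 8 → 0.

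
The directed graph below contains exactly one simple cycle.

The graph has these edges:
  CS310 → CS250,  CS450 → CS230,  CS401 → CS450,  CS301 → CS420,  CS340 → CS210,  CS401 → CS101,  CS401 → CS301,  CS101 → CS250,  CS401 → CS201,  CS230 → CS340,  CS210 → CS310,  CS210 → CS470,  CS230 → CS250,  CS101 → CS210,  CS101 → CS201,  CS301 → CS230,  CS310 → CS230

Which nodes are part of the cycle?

CS210, CS230, CS310, CS340

DFS with gray/black marking from CS230:
CS230 gray
  CS340 gray
    CS210 gray
      CS310 gray
        CS250 gray
        CS250 black
        CS310→CS230: CS230 is gray → back edge
Back edge closes the cycle CS230 → CS340 → CS210 → CS310 → CS230; its vertices are {CS210, CS230, CS310, CS340}.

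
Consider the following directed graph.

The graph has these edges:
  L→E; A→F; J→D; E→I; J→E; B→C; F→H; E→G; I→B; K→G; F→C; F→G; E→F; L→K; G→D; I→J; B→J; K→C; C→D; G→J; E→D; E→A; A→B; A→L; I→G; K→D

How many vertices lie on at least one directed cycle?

A vertex is on a directed cycle iff it belongs to a strongly connected component of size ≥ 2 (or has a self-loop).
The vertices on cycles are {A, B, E, F, G, I, J, K, L} — 9 in total.

9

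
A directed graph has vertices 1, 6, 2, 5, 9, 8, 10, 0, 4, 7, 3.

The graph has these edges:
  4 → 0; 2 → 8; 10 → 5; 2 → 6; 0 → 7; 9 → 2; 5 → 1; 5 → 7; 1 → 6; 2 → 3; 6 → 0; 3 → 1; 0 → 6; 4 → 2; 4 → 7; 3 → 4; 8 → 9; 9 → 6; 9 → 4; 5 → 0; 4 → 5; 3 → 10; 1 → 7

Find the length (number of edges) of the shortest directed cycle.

2

For each vertex v, BFS finds the shortest path from v back to v.
The shortest such closed walk is 0 → 6 → 0, length 2.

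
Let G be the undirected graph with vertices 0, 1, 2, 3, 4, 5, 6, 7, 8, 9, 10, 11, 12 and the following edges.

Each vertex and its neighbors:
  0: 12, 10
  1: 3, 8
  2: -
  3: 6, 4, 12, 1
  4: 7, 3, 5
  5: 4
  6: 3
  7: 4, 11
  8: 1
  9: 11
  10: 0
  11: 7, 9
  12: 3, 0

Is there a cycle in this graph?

DFS, tracking each vertex's parent; an edge to a visited non-parent vertex closes a cycle.
Start from 5:
visit 5 (parent –)
  visit 4 (parent 5)
    visit 7 (parent 4)
      7–4: parent, skip
      visit 11 (parent 7)
        11–7: parent, skip
        visit 9 (parent 11)
          9–11: parent, skip
    visit 3 (parent 4)
      visit 6 (parent 3)
        6–3: parent, skip
      3–4: parent, skip
      visit 12 (parent 3)
        12–3: parent, skip
        visit 0 (parent 12)
          0–12: parent, skip
          visit 10 (parent 0)
            10–0: parent, skip
      visit 1 (parent 3)
        1–3: parent, skip
        visit 8 (parent 1)
          8–1: parent, skip
    4–5: parent, skip
visit 2 (parent –)
No non-parent visited neighbor found — the graph is a forest.

No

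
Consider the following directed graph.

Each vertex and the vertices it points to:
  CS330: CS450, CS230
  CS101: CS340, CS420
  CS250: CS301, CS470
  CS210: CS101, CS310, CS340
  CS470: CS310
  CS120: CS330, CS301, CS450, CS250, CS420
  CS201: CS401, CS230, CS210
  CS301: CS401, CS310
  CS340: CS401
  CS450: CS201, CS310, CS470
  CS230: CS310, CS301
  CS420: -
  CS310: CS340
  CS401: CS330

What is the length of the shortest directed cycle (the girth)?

For each vertex v, BFS finds the shortest path from v back to v.
The shortest such closed walk is CS330 → CS230 → CS301 → CS401 → CS330, length 4.

4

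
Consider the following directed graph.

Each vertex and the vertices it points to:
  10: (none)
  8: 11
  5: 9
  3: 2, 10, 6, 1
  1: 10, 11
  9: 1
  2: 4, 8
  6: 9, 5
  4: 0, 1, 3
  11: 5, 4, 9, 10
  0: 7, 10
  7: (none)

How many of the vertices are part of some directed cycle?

A vertex is on a directed cycle iff it belongs to a strongly connected component of size ≥ 2 (or has a self-loop).
The vertices on cycles are {1, 2, 3, 4, 5, 6, 8, 9, 11} — 9 in total.

9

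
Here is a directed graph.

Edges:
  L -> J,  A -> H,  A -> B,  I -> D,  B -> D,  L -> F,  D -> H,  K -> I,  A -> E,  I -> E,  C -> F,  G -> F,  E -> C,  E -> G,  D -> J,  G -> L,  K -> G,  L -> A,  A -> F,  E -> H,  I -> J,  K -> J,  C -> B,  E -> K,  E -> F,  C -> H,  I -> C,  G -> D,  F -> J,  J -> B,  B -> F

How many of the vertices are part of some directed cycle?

A vertex is on a directed cycle iff it belongs to a strongly connected component of size ≥ 2 (or has a self-loop).
The vertices on cycles are {A, B, D, E, F, G, I, J, K, L} — 10 in total.

10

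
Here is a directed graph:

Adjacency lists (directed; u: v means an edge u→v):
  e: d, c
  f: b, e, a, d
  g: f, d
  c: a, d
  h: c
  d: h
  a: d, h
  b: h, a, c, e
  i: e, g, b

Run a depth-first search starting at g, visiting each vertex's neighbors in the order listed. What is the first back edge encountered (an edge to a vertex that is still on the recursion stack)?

DFS from g (visiting each vertex's neighbors in the order listed); mark gray on enter, black on exit:
g gray
  f gray
    b gray
      h gray
        c gray
          a gray
            d gray
              d→h: h is gray → back edge
First back edge: d → h.

d->h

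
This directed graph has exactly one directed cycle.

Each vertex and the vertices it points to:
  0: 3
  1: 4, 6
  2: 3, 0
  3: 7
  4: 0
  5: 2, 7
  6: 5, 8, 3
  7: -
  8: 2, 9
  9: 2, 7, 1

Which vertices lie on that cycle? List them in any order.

DFS with gray/black marking from 1:
1 gray
  4 gray
    0 gray
      3 gray
        7 gray
        7 black
      3 black
    0 black
  4 black
  6 gray
    5 gray
      2 gray
        2→3: 3 black — skip
        2→0: 0 black — skip
      2 black
      5→7: 7 black — skip
    5 black
    8 gray
      8→2: 2 black — skip
      9 gray
        9→2: 2 black — skip
        9→7: 7 black — skip
        9→1: 1 is gray → back edge
Back edge closes the cycle 1 → 6 → 8 → 9 → 1; its vertices are {1, 6, 8, 9}.

1, 6, 8, 9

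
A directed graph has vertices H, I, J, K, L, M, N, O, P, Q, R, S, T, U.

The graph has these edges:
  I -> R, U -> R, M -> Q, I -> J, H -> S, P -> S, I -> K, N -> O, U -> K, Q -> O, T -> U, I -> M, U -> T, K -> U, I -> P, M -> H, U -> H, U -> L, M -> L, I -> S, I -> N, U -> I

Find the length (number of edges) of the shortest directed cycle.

For each vertex v, BFS finds the shortest path from v back to v.
The shortest such closed walk is K → U → K, length 2.

2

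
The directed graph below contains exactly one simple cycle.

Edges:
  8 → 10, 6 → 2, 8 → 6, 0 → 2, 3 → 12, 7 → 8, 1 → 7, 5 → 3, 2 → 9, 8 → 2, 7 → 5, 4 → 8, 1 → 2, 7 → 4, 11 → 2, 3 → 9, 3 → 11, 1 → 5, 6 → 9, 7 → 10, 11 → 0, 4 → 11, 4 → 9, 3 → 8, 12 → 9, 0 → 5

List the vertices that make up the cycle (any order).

DFS with gray/black marking from 5:
5 gray
  3 gray
    9 gray
    9 black
    12 gray
      12→9: 9 black — skip
    12 black
    8 gray
      2 gray
        2→9: 9 black — skip
      2 black
      6 gray
        6→2: 2 black — skip
        6→9: 9 black — skip
      6 black
      10 gray
      10 black
    8 black
    11 gray
      11→2: 2 black — skip
      0 gray
        0→2: 2 black — skip
        0→5: 5 is gray → back edge
Back edge closes the cycle 5 → 3 → 11 → 0 → 5; its vertices are {0, 3, 5, 11}.

0, 3, 5, 11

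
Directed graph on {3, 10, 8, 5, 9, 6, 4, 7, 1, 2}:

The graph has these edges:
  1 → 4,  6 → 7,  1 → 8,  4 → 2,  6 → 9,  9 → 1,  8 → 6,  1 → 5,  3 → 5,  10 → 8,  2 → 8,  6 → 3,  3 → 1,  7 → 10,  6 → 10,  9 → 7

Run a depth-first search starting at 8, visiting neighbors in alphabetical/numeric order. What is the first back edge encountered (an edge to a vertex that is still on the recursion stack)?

2→8

DFS from 8 (visiting neighbors in alphabetical/numeric order); mark gray on enter, black on exit:
8 gray
  6 gray
    3 gray
      1 gray
        4 gray
          2 gray
            2→8: 8 is gray → back edge
First back edge: 2 → 8.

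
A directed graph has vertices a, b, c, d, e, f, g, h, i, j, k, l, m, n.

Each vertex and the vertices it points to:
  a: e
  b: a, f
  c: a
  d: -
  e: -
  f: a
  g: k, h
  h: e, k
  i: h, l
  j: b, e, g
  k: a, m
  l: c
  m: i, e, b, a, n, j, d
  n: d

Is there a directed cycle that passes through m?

m is on a cycle iff m can reach itself via ≥1 edge.
m → i → h → k → m — yes.

Yes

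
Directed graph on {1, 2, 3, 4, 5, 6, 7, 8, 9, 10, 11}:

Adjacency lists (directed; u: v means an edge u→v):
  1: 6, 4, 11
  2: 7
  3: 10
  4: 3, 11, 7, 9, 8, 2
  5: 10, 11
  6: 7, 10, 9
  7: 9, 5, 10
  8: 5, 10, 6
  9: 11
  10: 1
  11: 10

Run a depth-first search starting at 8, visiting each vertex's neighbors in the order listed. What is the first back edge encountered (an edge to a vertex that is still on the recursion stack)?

11→10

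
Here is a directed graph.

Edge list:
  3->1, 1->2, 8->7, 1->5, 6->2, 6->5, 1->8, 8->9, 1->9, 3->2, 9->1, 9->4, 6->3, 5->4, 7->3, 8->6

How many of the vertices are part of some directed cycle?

A vertex is on a directed cycle iff it belongs to a strongly connected component of size ≥ 2 (or has a self-loop).
The vertices on cycles are {1, 3, 6, 7, 8, 9} — 6 in total.

6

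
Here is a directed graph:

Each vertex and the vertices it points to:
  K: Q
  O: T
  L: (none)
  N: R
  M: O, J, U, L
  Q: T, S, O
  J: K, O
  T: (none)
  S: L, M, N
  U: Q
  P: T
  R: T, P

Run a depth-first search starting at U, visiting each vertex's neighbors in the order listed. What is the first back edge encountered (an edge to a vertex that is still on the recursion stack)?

DFS from U (visiting each vertex's neighbors in the order listed); mark gray on enter, black on exit:
U gray
  Q gray
    T gray
    T black
    S gray
      L gray
      L black
      M gray
        O gray
          O→T: T black — skip
        O black
        J gray
          K gray
            K→Q: Q is gray → back edge
First back edge: K → Q.

K->Q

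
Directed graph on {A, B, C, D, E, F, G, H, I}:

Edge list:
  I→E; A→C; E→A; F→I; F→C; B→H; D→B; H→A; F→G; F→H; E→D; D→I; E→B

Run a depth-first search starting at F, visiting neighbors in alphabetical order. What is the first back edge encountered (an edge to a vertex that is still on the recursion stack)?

D->I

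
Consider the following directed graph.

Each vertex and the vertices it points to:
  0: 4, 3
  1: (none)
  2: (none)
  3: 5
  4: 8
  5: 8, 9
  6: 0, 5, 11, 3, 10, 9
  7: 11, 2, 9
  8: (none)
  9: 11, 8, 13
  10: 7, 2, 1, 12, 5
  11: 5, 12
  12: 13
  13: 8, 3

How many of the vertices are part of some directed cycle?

A vertex is on a directed cycle iff it belongs to a strongly connected component of size ≥ 2 (or has a self-loop).
The vertices on cycles are {3, 5, 9, 11, 12, 13} — 6 in total.

6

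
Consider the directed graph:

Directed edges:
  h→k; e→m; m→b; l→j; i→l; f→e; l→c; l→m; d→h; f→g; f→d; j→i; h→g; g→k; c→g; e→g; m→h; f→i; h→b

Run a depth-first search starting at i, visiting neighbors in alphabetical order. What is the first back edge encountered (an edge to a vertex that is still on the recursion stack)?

DFS from i (visiting neighbors in alphabetical order); mark gray on enter, black on exit:
i gray
  l gray
    c gray
      g gray
        k gray
        k black
      g black
    c black
    j gray
      j→i: i is gray → back edge
First back edge: j → i.

j→i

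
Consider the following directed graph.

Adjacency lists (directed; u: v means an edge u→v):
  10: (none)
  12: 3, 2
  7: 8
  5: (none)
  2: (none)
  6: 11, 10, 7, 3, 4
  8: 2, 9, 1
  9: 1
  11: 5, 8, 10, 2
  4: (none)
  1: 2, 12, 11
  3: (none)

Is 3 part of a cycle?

No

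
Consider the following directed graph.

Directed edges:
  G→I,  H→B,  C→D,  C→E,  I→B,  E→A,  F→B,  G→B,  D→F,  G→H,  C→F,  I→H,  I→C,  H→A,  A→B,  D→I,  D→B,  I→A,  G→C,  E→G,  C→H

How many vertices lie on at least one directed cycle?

5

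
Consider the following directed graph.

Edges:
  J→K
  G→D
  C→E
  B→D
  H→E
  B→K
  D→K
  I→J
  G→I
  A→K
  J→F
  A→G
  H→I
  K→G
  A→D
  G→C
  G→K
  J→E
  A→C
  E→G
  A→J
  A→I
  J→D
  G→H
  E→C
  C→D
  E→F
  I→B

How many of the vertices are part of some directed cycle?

A vertex is on a directed cycle iff it belongs to a strongly connected component of size ≥ 2 (or has a self-loop).
The vertices on cycles are {B, C, D, E, G, H, I, J, K} — 9 in total.

9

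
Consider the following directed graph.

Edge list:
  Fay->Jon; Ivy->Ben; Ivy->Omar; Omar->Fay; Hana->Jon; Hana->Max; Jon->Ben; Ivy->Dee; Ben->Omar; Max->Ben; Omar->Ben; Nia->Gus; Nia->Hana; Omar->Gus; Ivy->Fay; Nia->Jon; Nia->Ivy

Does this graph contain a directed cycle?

Yes

DFS with white/gray/black marking, starting from Ivy:
Ivy gray
  Fay gray
    Jon gray
      Ben gray
        Omar gray
          Omar→Ben: Ben is gray → back edge
Back edge found, so a cycle exists: Ben → Omar → Ben.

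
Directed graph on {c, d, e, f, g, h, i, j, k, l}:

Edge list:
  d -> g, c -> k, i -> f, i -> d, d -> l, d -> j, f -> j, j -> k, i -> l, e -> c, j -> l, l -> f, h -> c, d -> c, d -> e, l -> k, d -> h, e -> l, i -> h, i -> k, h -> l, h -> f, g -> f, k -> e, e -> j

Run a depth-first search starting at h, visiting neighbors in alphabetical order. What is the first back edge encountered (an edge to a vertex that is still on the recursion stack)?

e→c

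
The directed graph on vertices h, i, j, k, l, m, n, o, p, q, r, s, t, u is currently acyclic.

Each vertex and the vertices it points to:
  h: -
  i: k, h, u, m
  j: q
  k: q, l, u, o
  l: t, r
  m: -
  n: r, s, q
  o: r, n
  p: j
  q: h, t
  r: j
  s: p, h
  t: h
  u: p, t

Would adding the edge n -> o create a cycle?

Yes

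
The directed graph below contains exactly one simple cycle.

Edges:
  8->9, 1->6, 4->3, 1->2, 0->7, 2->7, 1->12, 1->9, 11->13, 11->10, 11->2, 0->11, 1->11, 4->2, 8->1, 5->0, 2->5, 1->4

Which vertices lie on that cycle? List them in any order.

DFS with gray/black marking from 11:
11 gray
  10 gray
  10 black
  2 gray
    5 gray
      0 gray
        0→11: 11 is gray → back edge
Back edge closes the cycle 11 → 2 → 5 → 0 → 11; its vertices are {0, 2, 5, 11}.

0, 2, 5, 11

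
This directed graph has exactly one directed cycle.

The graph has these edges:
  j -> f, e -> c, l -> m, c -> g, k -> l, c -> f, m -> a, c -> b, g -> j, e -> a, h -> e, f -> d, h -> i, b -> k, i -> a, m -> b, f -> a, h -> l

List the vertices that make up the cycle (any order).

DFS with gray/black marking from l:
l gray
  m gray
    a gray
    a black
    b gray
      k gray
        k→l: l is gray → back edge
Back edge closes the cycle l → m → b → k → l; its vertices are {b, k, l, m}.

b, k, l, m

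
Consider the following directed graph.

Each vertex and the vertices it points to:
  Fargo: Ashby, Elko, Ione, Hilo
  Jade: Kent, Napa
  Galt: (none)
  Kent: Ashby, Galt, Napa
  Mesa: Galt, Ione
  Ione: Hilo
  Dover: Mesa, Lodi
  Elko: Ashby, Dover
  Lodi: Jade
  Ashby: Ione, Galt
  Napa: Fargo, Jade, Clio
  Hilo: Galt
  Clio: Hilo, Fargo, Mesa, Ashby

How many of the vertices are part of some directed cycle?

8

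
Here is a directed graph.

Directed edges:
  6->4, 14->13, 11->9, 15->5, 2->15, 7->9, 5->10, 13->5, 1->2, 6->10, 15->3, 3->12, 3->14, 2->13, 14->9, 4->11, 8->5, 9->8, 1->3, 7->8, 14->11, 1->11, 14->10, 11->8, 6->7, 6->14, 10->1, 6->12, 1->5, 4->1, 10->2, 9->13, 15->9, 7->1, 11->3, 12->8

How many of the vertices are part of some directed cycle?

12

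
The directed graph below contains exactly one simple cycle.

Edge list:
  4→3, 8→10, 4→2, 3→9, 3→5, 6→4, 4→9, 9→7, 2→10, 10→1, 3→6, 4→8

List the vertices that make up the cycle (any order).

DFS with gray/black marking from 4:
4 gray
  3 gray
    6 gray
      6→4: 4 is gray → back edge
Back edge closes the cycle 4 → 3 → 6 → 4; its vertices are {3, 4, 6}.

3, 4, 6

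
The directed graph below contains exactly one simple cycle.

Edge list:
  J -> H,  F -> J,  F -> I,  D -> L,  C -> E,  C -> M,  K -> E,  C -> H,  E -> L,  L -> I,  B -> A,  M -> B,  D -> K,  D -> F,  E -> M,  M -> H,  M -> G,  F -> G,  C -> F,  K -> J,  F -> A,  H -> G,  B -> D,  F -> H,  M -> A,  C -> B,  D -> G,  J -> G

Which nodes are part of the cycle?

B, D, E, K, M

DFS with gray/black marking from B:
B gray
  D gray
    F gray
      I gray
      I black
      G gray
      G black
      J gray
        H gray
          H→G: G black — skip
        H black
        J→G: G black — skip
      J black
      A gray
      A black
      F→H: H black — skip
    F black
    D→G: G black — skip
    K gray
      E gray
        M gray
          M→H: H black — skip
          M→G: G black — skip
          M→A: A black — skip
          M→B: B is gray → back edge
Back edge closes the cycle B → D → K → E → M → B; its vertices are {B, D, E, K, M}.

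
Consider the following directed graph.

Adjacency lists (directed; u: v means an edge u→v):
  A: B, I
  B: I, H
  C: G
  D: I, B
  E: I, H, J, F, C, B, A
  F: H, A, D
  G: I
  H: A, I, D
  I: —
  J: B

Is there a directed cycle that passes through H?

Yes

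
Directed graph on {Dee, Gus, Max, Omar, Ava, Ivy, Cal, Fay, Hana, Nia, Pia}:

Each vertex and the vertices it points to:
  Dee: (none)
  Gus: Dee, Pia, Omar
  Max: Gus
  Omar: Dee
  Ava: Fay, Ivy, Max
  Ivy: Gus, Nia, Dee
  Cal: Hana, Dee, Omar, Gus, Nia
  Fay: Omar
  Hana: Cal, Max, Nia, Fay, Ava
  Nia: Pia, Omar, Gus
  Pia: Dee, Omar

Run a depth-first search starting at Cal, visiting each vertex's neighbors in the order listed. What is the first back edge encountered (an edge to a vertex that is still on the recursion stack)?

Hana→Cal

DFS from Cal (visiting each vertex's neighbors in the order listed); mark gray on enter, black on exit:
Cal gray
  Hana gray
    Hana→Cal: Cal is gray → back edge
First back edge: Hana → Cal.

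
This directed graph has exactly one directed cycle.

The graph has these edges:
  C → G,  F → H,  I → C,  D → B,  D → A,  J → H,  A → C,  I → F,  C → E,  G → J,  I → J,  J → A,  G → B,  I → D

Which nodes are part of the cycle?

A, C, G, J

DFS with gray/black marking from C:
C gray
  E gray
  E black
  G gray
    J gray
      A gray
        A→C: C is gray → back edge
Back edge closes the cycle C → G → J → A → C; its vertices are {A, C, G, J}.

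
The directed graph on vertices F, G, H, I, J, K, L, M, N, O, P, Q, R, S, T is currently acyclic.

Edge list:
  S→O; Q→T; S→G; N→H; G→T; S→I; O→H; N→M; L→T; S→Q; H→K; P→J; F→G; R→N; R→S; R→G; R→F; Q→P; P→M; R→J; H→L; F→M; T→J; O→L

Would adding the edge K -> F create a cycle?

Adding K→F creates a cycle iff F can already reach K.
Explore from F: no path reaches K. The graph stays acyclic.

No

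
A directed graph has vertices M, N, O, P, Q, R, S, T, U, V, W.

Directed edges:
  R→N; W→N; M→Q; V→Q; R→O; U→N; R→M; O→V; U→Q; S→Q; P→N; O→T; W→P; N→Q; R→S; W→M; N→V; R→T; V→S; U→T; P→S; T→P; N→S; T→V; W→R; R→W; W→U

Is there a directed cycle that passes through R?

Yes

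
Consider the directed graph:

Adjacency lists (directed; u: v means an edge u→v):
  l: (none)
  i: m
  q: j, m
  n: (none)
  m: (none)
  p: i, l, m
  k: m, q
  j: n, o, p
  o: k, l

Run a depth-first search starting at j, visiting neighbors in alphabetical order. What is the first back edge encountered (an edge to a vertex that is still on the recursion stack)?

q->j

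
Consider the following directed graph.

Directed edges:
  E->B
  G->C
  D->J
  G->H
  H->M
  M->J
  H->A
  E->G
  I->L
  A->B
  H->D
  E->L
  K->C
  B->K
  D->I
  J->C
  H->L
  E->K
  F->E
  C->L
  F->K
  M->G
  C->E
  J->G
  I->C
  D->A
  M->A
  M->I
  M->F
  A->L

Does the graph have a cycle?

DFS with white/gray/black marking, starting from L:
L gray
L black
A gray
  A→L: L black — skip
  B gray
    K gray
      C gray
        E gray
          E→K: K is gray → back edge
Back edge found, so a cycle exists: K → C → E → K.

Yes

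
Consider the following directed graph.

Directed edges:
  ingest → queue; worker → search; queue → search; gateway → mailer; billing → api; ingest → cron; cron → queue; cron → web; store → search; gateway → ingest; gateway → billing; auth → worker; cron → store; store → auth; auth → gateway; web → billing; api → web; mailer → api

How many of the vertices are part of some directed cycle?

8

A vertex is on a directed cycle iff it belongs to a strongly connected component of size ≥ 2 (or has a self-loop).
The vertices on cycles are {api, web, auth, cron, store, ingest, billing, gateway} — 8 in total.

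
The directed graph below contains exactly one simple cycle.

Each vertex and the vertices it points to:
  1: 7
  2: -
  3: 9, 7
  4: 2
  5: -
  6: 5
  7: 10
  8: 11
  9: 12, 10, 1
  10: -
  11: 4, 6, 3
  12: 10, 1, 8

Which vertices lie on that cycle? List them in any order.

DFS with gray/black marking from 11:
11 gray
  4 gray
    2 gray
    2 black
  4 black
  6 gray
    5 gray
    5 black
  6 black
  3 gray
    9 gray
      12 gray
        10 gray
        10 black
        1 gray
          7 gray
            7→10: 10 black — skip
          7 black
        1 black
        8 gray
          8→11: 11 is gray → back edge
Back edge closes the cycle 11 → 3 → 9 → 12 → 8 → 11; its vertices are {3, 8, 9, 11, 12}.

3, 8, 9, 11, 12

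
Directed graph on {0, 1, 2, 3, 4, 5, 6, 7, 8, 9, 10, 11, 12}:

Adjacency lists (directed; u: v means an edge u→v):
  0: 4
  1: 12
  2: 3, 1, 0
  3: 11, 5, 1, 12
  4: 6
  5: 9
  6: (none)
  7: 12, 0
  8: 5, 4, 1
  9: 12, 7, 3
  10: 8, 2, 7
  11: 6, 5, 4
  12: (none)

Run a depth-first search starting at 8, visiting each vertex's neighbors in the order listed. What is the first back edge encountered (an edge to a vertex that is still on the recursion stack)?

DFS from 8 (visiting each vertex's neighbors in the order listed); mark gray on enter, black on exit:
8 gray
  5 gray
    9 gray
      12 gray
      12 black
      7 gray
        7→12: 12 black — skip
        0 gray
          4 gray
            6 gray
            6 black
          4 black
        0 black
      7 black
      3 gray
        11 gray
          11→6: 6 black — skip
          11→5: 5 is gray → back edge
First back edge: 11 → 5.

11->5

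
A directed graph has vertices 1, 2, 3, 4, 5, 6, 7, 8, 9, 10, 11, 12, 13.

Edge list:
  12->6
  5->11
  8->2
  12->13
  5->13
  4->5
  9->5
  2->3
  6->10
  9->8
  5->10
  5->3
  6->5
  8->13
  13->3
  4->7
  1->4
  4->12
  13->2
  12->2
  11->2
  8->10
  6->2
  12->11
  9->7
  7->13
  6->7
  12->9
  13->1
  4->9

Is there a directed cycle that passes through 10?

10 lies on a cycle iff there is a path from 10 back to itself.
Exploring from 10, it never reaches itself; equivalently, its strongly connected component is a singleton.

No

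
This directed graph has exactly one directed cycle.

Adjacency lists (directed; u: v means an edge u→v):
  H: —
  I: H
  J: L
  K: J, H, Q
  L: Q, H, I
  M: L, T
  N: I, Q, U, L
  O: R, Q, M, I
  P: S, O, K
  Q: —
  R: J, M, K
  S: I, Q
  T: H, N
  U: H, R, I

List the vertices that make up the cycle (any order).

DFS with gray/black marking from R:
R gray
  J gray
    L gray
      Q gray
      Q black
      H gray
      H black
      I gray
        I→H: H black — skip
      I black
    L black
  J black
  M gray
    M→L: L black — skip
    T gray
      T→H: H black — skip
      N gray
        N→I: I black — skip
        N→Q: Q black — skip
        U gray
          U→H: H black — skip
          U→R: R is gray → back edge
Back edge closes the cycle R → M → T → N → U → R; its vertices are {M, N, R, T, U}.

M, N, R, T, U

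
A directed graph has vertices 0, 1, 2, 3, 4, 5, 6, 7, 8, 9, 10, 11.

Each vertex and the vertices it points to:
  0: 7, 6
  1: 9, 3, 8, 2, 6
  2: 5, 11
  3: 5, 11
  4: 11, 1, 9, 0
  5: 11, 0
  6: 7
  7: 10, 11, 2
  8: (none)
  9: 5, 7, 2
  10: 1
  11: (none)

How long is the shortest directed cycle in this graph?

For each vertex v, BFS finds the shortest path from v back to v.
The shortest such closed walk is 1 → 6 → 7 → 10 → 1, length 4.

4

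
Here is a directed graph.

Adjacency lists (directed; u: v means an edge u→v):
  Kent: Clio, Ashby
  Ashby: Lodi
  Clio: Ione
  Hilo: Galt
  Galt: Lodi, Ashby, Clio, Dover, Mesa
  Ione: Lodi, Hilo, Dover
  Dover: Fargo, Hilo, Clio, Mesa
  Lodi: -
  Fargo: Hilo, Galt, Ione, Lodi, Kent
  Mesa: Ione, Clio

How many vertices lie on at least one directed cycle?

A vertex is on a directed cycle iff it belongs to a strongly connected component of size ≥ 2 (or has a self-loop).
The vertices on cycles are {Clio, Galt, Hilo, Ione, Kent, Mesa, Dover, Fargo} — 8 in total.

8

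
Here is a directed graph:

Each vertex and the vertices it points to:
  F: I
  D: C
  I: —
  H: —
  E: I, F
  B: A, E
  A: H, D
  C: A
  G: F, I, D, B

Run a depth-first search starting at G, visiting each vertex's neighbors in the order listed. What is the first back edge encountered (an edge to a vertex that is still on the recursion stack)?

A→D

DFS from G (visiting each vertex's neighbors in the order listed); mark gray on enter, black on exit:
G gray
  F gray
    I gray
    I black
  F black
  G→I: I black — skip
  D gray
    C gray
      A gray
        H gray
        H black
        A→D: D is gray → back edge
First back edge: A → D.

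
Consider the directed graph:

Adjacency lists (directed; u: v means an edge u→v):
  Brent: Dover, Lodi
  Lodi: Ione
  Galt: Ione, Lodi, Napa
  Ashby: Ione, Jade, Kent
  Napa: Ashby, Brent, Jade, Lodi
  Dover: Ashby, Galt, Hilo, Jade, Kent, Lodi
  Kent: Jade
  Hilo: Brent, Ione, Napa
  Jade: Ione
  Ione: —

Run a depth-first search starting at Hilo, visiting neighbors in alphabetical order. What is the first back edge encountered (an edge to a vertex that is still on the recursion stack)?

Napa->Brent

DFS from Hilo (visiting neighbors in alphabetical order); mark gray on enter, black on exit:
Hilo gray
  Brent gray
    Dover gray
      Ashby gray
        Ione gray
        Ione black
        Jade gray
          Jade→Ione: Ione black — skip
        Jade black
        Kent gray
          Kent→Jade: Jade black — skip
        Kent black
      Ashby black
      Galt gray
        Galt→Ione: Ione black — skip
        Lodi gray
          Lodi→Ione: Ione black — skip
        Lodi black
        Napa gray
          Napa→Ashby: Ashby black — skip
          Napa→Brent: Brent is gray → back edge
First back edge: Napa → Brent.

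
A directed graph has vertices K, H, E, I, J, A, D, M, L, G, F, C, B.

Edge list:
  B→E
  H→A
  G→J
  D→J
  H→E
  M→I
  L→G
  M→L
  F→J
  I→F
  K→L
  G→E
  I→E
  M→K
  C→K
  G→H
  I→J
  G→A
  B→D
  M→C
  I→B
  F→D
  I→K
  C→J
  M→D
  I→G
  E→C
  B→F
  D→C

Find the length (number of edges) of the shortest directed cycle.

5

For each vertex v, BFS finds the shortest path from v back to v.
The shortest such closed walk is K → L → G → E → C → K, length 5.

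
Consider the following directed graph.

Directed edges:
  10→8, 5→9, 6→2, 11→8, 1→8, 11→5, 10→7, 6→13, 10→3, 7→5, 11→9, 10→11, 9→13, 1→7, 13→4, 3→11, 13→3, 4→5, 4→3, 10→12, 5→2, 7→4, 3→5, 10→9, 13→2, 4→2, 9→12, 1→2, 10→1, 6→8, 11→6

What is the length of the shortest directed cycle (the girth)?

4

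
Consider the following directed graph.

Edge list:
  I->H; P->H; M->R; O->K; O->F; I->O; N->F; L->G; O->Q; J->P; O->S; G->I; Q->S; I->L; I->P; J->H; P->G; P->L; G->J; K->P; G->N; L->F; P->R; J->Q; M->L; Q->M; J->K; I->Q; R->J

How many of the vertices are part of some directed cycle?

A vertex is on a directed cycle iff it belongs to a strongly connected component of size ≥ 2 (or has a self-loop).
The vertices on cycles are {G, I, J, K, L, M, O, P, Q, R} — 10 in total.

10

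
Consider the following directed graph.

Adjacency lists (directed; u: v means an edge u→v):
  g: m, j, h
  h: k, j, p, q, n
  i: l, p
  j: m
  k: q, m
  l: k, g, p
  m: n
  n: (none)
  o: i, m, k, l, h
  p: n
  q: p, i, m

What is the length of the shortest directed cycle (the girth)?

4

For each vertex v, BFS finds the shortest path from v back to v.
The shortest such closed walk is l → k → q → i → l, length 4.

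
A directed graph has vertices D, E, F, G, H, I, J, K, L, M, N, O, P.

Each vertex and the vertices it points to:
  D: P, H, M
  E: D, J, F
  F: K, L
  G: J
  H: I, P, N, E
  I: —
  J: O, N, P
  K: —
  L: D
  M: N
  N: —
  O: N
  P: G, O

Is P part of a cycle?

Yes

P is on a cycle iff P can reach itself via ≥1 edge.
P → G → J → P — yes.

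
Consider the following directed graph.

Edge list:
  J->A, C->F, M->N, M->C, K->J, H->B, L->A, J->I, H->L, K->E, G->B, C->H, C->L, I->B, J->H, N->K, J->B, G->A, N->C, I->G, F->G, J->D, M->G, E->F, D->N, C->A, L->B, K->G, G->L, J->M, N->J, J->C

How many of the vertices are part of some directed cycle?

A vertex is on a directed cycle iff it belongs to a strongly connected component of size ≥ 2 (or has a self-loop).
The vertices on cycles are {D, J, K, M, N} — 5 in total.

5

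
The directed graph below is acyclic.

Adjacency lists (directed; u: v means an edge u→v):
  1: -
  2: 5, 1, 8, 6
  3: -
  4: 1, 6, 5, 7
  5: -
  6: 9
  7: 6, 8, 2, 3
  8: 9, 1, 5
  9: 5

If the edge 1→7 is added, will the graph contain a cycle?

Yes

Adding 1→7 creates a cycle iff 7 can already reach 1.
Path from 7: 7 → 2 → 1.
So 7 → … → 1 → 7 is a cycle.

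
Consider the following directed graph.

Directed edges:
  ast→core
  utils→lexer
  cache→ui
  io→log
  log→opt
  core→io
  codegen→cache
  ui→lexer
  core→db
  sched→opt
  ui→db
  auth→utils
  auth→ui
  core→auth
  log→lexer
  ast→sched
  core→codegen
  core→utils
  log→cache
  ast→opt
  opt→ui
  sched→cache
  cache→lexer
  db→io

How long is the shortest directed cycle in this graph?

5

For each vertex v, BFS finds the shortest path from v back to v.
The shortest such closed walk is db → io → log → opt → ui → db, length 5.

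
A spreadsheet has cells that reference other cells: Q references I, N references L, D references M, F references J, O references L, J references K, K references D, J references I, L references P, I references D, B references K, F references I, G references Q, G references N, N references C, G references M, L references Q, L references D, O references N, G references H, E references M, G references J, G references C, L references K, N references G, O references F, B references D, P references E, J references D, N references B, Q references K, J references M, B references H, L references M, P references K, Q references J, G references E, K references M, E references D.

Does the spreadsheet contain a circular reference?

Yes

DFS with white/gray/black marking, starting from N:
N gray
  L gray
    D gray
      M gray
      M black
    D black
    Q gray
      J gray
        K gray
          K→D: D black — skip
          K→M: M black — skip
        K black
        J→M: M black — skip
        I gray
          I→D: D black — skip
        I black
        J→D: D black — skip
      J black
      Q→K: K black — skip
      Q→I: I black — skip
    Q black
    L→M: M black — skip
    L→K: K black — skip
    P gray
      E gray
        E→D: D black — skip
        E→M: M black — skip
      E black
      P→K: K black — skip
    P black
  L black
  G gray
    C gray
    C black
    G→N: N is gray → back edge
Back edge found, so a cycle exists: N → G → N.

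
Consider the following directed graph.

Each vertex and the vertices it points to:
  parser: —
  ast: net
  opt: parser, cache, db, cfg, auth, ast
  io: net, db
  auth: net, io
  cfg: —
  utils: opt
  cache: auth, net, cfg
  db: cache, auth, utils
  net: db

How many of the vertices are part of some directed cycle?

8

A vertex is on a directed cycle iff it belongs to a strongly connected component of size ≥ 2 (or has a self-loop).
The vertices on cycles are {db, io, ast, net, opt, auth, cache, utils} — 8 in total.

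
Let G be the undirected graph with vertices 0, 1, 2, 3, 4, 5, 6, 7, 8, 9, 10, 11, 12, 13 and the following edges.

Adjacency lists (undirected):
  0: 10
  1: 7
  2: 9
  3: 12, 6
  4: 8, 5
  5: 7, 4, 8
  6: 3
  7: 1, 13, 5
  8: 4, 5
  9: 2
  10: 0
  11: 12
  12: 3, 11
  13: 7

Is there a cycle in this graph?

Yes

DFS, tracking each vertex's parent; an edge to a visited non-parent vertex closes a cycle.
Start from 5:
visit 5 (parent –)
  visit 7 (parent 5)
    visit 1 (parent 7)
      1–7: parent, skip
    visit 13 (parent 7)
      13–7: parent, skip
    7–5: parent, skip
  visit 4 (parent 5)
    visit 8 (parent 4)
      8–4: parent, skip
      8–5: 5 visited and ≠ parent → cycle
Cycle: 5 – 4 – 8 – 5.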